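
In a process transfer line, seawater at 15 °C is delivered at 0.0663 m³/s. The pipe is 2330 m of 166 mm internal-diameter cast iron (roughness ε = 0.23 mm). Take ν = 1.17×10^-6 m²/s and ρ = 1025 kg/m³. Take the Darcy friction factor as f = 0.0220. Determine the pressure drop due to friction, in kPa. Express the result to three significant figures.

Δp ≈ 1490 kPa

V = 4Q/(πD²) = 4·0.0663/(π·0.166²) = 3.063 m/s
h_f = f(L/D)V²/(2g) = 0.02200·(2330/0.166)·3.063²/(2·9.81) = 147.7 m
Δp = ρg·h_f = 1025·9.81·147.7 = 1485 kPa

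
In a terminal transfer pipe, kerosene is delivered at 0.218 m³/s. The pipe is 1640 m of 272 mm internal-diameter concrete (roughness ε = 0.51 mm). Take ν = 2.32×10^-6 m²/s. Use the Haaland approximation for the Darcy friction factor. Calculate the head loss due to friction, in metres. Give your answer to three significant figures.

h_f ≈ 101 m

V = 4Q/(πD²) = 4·0.218/(π·0.272²) = 3.752 m/s
Re = VD/ν = 3.752·0.272/2.32×10^-6 = 4.40×10^5 → turbulent
ε/D = 0.51/272 = 0.00187
Haaland: f = 0.02345
h_f = f(L/D)V²/(2g) = 0.02345·(1640/0.272)·3.752²/(2·9.81) = 101.4 m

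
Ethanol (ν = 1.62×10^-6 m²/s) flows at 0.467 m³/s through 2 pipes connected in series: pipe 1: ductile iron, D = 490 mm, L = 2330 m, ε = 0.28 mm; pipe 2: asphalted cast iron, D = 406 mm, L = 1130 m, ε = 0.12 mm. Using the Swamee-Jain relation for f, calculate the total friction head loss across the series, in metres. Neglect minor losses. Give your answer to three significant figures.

H ≈ 55.8 m

Pipe 1: V = 2.476 m/s, Re = 7.49×10^5, ε/D = 5.71×10^-4, f = 0.01792, h_1 = f(L/D)V²/2g = 26.64 m
Pipe 2: V = 3.607 m/s, Re = 9.04×10^5, ε/D = 2.96×10^-4, f = 0.01579, h_2 = f(L/D)V²/2g = 29.14 m
Series → Q common, losses add: H = Σh = 55.78 m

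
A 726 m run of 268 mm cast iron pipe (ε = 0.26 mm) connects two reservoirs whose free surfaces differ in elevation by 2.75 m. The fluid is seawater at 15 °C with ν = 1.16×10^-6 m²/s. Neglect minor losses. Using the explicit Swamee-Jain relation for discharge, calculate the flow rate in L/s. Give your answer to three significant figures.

Swamee-Jain (Type II): Q = -0.965·√(gD⁵h_f/L)·ln[ε/(3.7D) + √(3.17ν²L/(gD³h_f))]
√(gD⁵h_f/L) = √(9.81·0.268⁵·2.75/726) = 0.007168
ε/(3.7D) = 2.62×10^-4; √(3.17ν²L/(gD³h_f)) = 7.72×10^-5
Q = -0.965·0.007168·ln(3.394×10^-4) = 0.05525 m³/s
Check: V = 0.979 m/s, Re = 2.26×10^5, f = 0.02092, h_f = 2.77 m ≈ 2.75 m ✓

Q ≈ 55.3 L/s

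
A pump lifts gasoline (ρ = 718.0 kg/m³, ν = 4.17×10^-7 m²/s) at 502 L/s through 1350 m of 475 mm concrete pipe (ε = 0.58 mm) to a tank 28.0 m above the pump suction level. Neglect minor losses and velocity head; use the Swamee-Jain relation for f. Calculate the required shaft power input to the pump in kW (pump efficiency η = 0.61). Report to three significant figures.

V = 4Q/(πD²) = 2.833 m/s; Re = 3.23×10^6; ε/D = 0.00122; f = 0.02075
h_f = f(L/D)V²/2g = 24.12 m
Total head H = z + h_f = 28.0 + 24.12 = 52.12 m
P_hyd = ρgQH = 718.0·9.81·0.502·52.12 = 184.3 kW
P_shaft = P_hyd/η = 184.3/0.61 = 302.1 kW

P_shaft ≈ 302 kW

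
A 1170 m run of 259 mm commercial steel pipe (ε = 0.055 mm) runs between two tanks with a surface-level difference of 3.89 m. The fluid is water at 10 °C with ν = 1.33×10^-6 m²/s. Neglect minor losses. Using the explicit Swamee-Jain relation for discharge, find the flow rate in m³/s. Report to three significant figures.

Swamee-Jain (Type II): Q = -0.965·√(gD⁵h_f/L)·ln[ε/(3.7D) + √(3.17ν²L/(gD³h_f))]
√(gD⁵h_f/L) = √(9.81·0.259⁵·3.89/1170) = 0.006165
ε/(3.7D) = 5.74×10^-5; √(3.17ν²L/(gD³h_f)) = 9.95×10^-5
Q = -0.965·0.006165·ln(1.569×10^-4) = 0.05212 m³/s
Check: V = 0.989 m/s, Re = 1.93×10^5, f = 0.01730, h_f = 3.90 m ≈ 3.89 m ✓

Q ≈ 0.0521 m³/s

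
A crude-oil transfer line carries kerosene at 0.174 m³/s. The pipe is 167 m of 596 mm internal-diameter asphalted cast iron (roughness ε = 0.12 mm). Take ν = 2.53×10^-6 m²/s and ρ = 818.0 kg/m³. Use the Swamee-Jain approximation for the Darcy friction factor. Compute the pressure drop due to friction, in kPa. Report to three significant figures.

Δp ≈ 0.798 kPa

V = 4Q/(πD²) = 4·0.174/(π·0.596²) = 0.6237 m/s
Re = VD/ν = 0.6237·0.596/2.53×10^-6 = 1.47×10^5 → turbulent
ε/D = 0.12/596 = 2.01×10^-4
Swamee-Jain: f = 0.01789
h_f = f(L/D)V²/(2g) = 0.01789·(167/0.596)·0.6237²/(2·9.81) = 0.09939 m
Δp = ρg·h_f = 818.0·9.81·0.09939 = 0.7976 kPa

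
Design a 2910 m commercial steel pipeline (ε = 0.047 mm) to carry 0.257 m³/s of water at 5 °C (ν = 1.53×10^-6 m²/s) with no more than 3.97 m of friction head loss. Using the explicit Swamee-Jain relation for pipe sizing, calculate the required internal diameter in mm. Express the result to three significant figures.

Swamee-Jain (Type III): D = 0.66·[ε^1.25·(LQ²/(gh_f))^4.75 + ν·Q^9.4·(L/(gh_f))^5.2]^0.04
LQ²/(gh_f) = 4.935; L/(gh_f) = 74.72
Term 1 = ε^1.25·(…)^4.75 = 0.00764; Term 2 = ν·Q^9.4·(…)^5.2 = 0.0240
D = 0.66·(0.00764 + 0.0240)^0.04 = 0.5748 m = 575 mm
Check: V = 0.990 m/s, Re = 3.72×10^5, f = 0.01480, h_f = 3.75 m ≈ 3.97 m ✓

D ≈ 575 mm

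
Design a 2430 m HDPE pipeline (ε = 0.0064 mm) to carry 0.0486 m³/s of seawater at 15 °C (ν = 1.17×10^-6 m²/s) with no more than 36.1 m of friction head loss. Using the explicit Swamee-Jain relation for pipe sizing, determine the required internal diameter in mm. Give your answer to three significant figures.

Swamee-Jain (Type III): D = 0.66·[ε^1.25·(LQ²/(gh_f))^4.75 + ν·Q^9.4·(L/(gh_f))^5.2]^0.04
LQ²/(gh_f) = 0.01621; L/(gh_f) = 6.862
Term 1 = ε^1.25·(…)^4.75 = 1.01×10^-15; Term 2 = ν·Q^9.4·(…)^5.2 = 1.18×10^-14
D = 0.66·(1.01×10^-15 + 1.18×10^-14)^0.04 = 0.1836 m = 184 mm
Check: V = 1.84 m/s, Re = 2.88×10^5, f = 0.01487, h_f = 33.8 m ≈ 36.1 m ✓

D ≈ 184 mm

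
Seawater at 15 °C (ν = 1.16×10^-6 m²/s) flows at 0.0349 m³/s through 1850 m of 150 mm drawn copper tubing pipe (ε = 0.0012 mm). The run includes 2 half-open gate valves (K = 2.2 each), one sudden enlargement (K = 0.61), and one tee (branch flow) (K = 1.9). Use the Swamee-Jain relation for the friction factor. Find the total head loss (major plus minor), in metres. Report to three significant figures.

V = 4Q/(πD²) = 1.975 m/s; V²/2g = 0.1988 m
Re = 2.55×10^5, ε/D = 8.00×10^-6 → f = 0.01490 (Swamee-Jain)
Major: h_f = f(L/D)·V²/2g = 0.01490·12333·0.1988 = 36.54 m
Minor: ΣK = 6.91; h_m = ΣK·V²/2g = 1.374 m
Total H_L = 36.54 + 1.374 = 37.91 m

H_L ≈ 37.9 m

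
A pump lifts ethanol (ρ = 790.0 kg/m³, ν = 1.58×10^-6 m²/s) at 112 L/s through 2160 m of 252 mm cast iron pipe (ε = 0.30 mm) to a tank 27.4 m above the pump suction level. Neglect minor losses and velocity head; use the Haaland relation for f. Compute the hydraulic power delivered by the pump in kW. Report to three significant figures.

V = 4Q/(πD²) = 2.246 m/s; Re = 3.58×10^5; ε/D = 0.00119; f = 0.02117
h_f = f(L/D)V²/2g = 46.65 m
Total head H = z + h_f = 27.4 + 46.65 = 74.05 m
P_hyd = ρgQH = 790.0·9.81·0.112·74.05 = 64.27 kW

P_hyd ≈ 64.3 kW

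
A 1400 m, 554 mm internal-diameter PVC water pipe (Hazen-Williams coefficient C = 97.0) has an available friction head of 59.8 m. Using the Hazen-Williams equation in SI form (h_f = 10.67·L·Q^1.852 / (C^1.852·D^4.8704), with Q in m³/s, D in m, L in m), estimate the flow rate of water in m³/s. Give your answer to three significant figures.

Rearranging: Q = [h_f·C^1.852·D^4.8704 / (10.67·L)]^(1/1.852)
Q = [59.8·97.0^1.852·0.554^4.8704 / (10.67·1400)]^0.540 = 1.041 m³/s

Q ≈ 1.04 m³/s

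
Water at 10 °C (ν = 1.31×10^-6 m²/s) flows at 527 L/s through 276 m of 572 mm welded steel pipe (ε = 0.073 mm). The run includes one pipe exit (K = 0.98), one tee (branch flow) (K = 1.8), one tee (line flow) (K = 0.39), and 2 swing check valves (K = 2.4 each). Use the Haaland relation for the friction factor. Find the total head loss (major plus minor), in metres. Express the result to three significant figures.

H_L ≈ 3.14 m

V = 4Q/(πD²) = 2.051 m/s; V²/2g = 0.2144 m
Re = 8.95×10^5, ε/D = 1.28×10^-4 → f = 0.01383 (Haaland)
Major: h_f = f(L/D)·V²/2g = 0.01383·482.5·0.2144 = 1.430 m
Minor: ΣK = 7.97; h_m = ΣK·V²/2g = 1.709 m
Total H_L = 1.430 + 1.709 = 3.139 m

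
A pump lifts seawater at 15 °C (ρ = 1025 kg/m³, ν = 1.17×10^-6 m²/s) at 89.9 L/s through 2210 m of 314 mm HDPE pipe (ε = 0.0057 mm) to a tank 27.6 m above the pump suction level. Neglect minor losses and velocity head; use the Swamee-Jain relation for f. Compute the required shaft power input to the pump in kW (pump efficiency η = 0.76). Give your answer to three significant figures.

V = 4Q/(πD²) = 1.161 m/s; Re = 3.12×10^5; ε/D = 1.82×10^-5; f = 0.01449
h_f = f(L/D)V²/2g = 7.005 m
Total head H = z + h_f = 27.6 + 7.005 = 34.61 m
P_hyd = ρgQH = 1025·9.81·0.0899·34.61 = 31.28 kW
P_shaft = P_hyd/η = 31.28/0.76 = 41.16 kW

P_shaft ≈ 41.2 kW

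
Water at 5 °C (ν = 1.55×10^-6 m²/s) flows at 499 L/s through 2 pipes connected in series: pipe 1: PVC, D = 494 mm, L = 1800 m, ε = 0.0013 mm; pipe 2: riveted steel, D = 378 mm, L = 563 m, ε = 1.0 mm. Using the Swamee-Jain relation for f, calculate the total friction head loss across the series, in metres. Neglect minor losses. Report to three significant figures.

Pipe 1: V = 2.603 m/s, Re = 8.30×10^5, ε/D = 2.63×10^-6, f = 0.01204, h_1 = f(L/D)V²/2g = 15.16 m
Pipe 2: V = 4.447 m/s, Re = 1.08×10^6, ε/D = 0.00265, f = 0.02547, h_2 = f(L/D)V²/2g = 38.23 m
Series → Q common, losses add: H = Σh = 53.38 m

H ≈ 53.4 m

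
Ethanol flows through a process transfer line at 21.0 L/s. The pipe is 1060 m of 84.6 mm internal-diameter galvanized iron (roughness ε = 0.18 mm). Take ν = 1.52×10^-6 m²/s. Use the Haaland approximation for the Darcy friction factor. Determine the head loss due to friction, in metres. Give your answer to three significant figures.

V = 4Q/(πD²) = 4·0.0210/(π·0.0846²) = 3.736 m/s
Re = VD/ν = 3.736·0.0846/1.52×10^-6 = 2.08×10^5 → turbulent
ε/D = 0.18/84.6 = 0.00213
Haaland: f = 0.02458
h_f = f(L/D)V²/(2g) = 0.02458·(1060/0.0846)·3.736²/(2·9.81) = 219.1 m

h_f ≈ 219 m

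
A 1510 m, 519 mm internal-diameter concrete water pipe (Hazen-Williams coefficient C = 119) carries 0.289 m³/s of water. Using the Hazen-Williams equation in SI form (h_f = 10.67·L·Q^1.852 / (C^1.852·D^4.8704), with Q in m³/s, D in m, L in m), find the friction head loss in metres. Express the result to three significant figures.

h_f ≈ 5.65 m

h_f = 10.67·1510·0.289^1.852 / (119^1.852·0.519^4.8704) = 5.650 m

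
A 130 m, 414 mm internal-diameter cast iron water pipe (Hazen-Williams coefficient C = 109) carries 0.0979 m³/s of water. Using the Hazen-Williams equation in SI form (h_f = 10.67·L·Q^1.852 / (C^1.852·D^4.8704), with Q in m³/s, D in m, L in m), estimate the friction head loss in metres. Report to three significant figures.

h_f ≈ 0.232 m

h_f = 10.67·130·0.0979^1.852 / (109^1.852·0.414^4.8704) = 0.2318 m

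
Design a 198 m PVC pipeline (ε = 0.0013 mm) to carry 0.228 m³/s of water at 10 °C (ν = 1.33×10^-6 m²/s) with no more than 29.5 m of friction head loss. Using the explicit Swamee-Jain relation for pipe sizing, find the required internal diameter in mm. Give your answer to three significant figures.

D ≈ 204 mm

Swamee-Jain (Type III): D = 0.66·[ε^1.25·(LQ²/(gh_f))^4.75 + ν·Q^9.4·(L/(gh_f))^5.2]^0.04
LQ²/(gh_f) = 0.03557; L/(gh_f) = 0.6842
Term 1 = ε^1.25·(…)^4.75 = 5.75×10^-15; Term 2 = ν·Q^9.4·(…)^5.2 = 1.70×10^-13
D = 0.66·(5.75×10^-15 + 1.70×10^-13)^0.04 = 0.2039 m = 204 mm
Check: V = 6.98 m/s, Re = 1.07×10^6, f = 0.01164, h_f = 28.1 m ≈ 29.5 m ✓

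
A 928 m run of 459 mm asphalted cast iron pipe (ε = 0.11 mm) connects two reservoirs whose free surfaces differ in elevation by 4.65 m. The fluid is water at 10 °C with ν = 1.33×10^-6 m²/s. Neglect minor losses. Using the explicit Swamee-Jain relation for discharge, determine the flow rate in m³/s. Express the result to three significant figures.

Swamee-Jain (Type II): Q = -0.965·√(gD⁵h_f/L)·ln[ε/(3.7D) + √(3.17ν²L/(gD³h_f))]
√(gD⁵h_f/L) = √(9.81·0.459⁵·4.65/928) = 0.03165
ε/(3.7D) = 6.48×10^-5; √(3.17ν²L/(gD³h_f)) = 3.43×10^-5
Q = -0.965·0.03165·ln(9.912×10^-5) = 0.2815 m³/s
Check: V = 1.70 m/s, Re = 5.87×10^5, f = 0.01568, h_f = 4.68 m ≈ 4.65 m ✓

Q ≈ 0.282 m³/s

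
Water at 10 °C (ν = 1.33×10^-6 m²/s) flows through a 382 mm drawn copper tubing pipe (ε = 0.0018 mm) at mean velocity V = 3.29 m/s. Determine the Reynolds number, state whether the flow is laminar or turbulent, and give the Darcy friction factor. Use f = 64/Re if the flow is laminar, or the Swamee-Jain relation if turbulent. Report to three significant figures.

Re = VD/ν = 3.290·0.382/1.33×10^-6 = 9.45×10^5
Re > 4000 → turbulent; ε/D = 4.71×10^-6
Swamee-Jain: f = 0.01183

Re ≈ 9.45×10^5; turbulent; f ≈ 0.0118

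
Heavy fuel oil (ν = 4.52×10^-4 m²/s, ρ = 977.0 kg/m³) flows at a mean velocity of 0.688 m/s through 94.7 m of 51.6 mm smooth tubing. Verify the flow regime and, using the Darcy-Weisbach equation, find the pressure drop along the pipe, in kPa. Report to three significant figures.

Δp ≈ 346 kPa

Re = VD/ν = 0.688·0.05160/4.52×10^-4 = 78.5 → laminar (Re < 2300)
f = 64/Re = 0.8149
h_f = f(L/D)V²/(2g) = 0.8149·(94.7/0.05160)·0.688²/(2·9.81) = 36.08 m
Δp = ρg·h_f = 977.0·9.81·36.08 = 345.8 kPa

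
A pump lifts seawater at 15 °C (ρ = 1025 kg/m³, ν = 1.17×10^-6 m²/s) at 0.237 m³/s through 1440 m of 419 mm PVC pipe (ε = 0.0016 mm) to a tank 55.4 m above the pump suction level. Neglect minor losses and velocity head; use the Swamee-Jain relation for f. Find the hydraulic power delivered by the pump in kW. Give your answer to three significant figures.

V = 4Q/(πD²) = 1.719 m/s; Re = 6.16×10^5; ε/D = 3.82×10^-6; f = 0.01269
h_f = f(L/D)V²/2g = 6.566 m
Total head H = z + h_f = 55.4 + 6.566 = 61.97 m
P_hyd = ρgQH = 1025·9.81·0.237·61.97 = 147.7 kW

P_hyd ≈ 148 kW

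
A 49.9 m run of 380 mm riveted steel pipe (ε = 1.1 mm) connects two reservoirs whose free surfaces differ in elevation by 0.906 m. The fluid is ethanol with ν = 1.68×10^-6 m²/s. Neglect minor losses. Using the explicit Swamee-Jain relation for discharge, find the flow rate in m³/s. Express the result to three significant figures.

Swamee-Jain (Type II): Q = -0.965·√(gD⁵h_f/L)·ln[ε/(3.7D) + √(3.17ν²L/(gD³h_f))]
√(gD⁵h_f/L) = √(9.81·0.380⁵·0.906/49.9) = 0.03757
ε/(3.7D) = 7.82×10^-4; √(3.17ν²L/(gD³h_f)) = 3.03×10^-5
Q = -0.965·0.03757·ln(8.126×10^-4) = 0.2579 m³/s
Check: V = 2.27 m/s, Re = 5.14×10^5, f = 0.02628, h_f = 0.910 m ≈ 0.906 m ✓

Q ≈ 0.258 m³/s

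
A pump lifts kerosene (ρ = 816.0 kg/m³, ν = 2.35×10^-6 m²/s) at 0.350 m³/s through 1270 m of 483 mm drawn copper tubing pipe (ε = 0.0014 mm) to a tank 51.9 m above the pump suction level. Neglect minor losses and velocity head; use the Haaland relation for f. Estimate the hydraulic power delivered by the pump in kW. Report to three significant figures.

V = 4Q/(πD²) = 1.910 m/s; Re = 3.93×10^5; ε/D = 2.90×10^-6; f = 0.01367
h_f = f(L/D)V²/2g = 6.687 m
Total head H = z + h_f = 51.9 + 6.687 = 58.59 m
P_hyd = ρgQH = 816.0·9.81·0.350·58.59 = 164.1 kW

P_hyd ≈ 164 kW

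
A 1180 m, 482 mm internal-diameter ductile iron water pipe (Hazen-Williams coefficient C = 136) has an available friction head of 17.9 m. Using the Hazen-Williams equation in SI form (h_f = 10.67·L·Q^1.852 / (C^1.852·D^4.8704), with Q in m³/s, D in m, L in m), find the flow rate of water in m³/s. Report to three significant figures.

Q ≈ 0.579 m³/s

Rearranging: Q = [h_f·C^1.852·D^4.8704 / (10.67·L)]^(1/1.852)
Q = [17.9·136^1.852·0.482^4.8704 / (10.67·1180)]^0.540 = 0.5790 m³/s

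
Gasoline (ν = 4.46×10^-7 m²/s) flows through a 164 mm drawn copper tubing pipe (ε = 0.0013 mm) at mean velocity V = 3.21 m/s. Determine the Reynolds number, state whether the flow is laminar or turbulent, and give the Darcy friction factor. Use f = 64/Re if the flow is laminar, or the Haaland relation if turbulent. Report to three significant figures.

Re = VD/ν = 3.210·0.164/4.46×10^-7 = 1.18×10^6
Re > 4000 → turbulent; ε/D = 7.93×10^-6
Haaland: f = 0.01143

Re ≈ 1.18×10^6; turbulent; f ≈ 0.0114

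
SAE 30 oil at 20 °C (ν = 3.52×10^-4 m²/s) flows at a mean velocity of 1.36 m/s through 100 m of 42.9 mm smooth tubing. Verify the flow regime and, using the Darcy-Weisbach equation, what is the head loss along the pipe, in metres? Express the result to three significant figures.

Re = VD/ν = 1.36·0.04290/3.52×10^-4 = 166 → laminar (Re < 2300)
f = 64/Re = 0.3861
h_f = f(L/D)V²/(2g) = 0.3861·(100/0.04290)·1.36²/(2·9.81) = 84.85 m

h_f ≈ 84.8 m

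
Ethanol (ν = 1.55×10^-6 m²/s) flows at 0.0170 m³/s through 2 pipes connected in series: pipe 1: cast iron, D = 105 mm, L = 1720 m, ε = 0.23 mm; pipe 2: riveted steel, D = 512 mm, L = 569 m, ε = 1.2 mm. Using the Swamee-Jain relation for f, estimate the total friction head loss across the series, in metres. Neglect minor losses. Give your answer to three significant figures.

Pipe 1: V = 1.963 m/s, Re = 1.33×10^5, ε/D = 0.00219, f = 0.02543, h_1 = f(L/D)V²/2g = 81.85 m
Pipe 2: V = 0.08257 m/s, Re = 2.73×10^4, ε/D = 0.00234, f = 0.02943, h_2 = f(L/D)V²/2g = 0.01137 m
Series → Q common, losses add: H = Σh = 81.86 m

H ≈ 81.9 m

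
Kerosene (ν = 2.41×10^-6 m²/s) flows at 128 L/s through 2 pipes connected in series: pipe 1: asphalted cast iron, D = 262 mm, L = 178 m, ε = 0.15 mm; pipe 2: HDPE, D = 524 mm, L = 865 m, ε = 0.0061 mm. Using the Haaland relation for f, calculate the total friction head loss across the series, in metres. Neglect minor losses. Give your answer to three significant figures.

H ≈ 4.14 m

Pipe 1: V = 2.374 m/s, Re = 2.58×10^5, ε/D = 5.73×10^-4, f = 0.01866, h_1 = f(L/D)V²/2g = 3.642 m
Pipe 2: V = 0.5936 m/s, Re = 1.29×10^5, ε/D = 1.16×10^-5, f = 0.01696, h_2 = f(L/D)V²/2g = 0.5028 m
Series → Q common, losses add: H = Σh = 4.145 m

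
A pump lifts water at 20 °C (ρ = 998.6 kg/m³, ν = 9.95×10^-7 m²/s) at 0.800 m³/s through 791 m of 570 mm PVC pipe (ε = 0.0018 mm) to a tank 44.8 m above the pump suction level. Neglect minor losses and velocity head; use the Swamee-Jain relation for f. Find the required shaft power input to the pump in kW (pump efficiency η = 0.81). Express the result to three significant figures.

V = 4Q/(πD²) = 3.135 m/s; Re = 1.80×10^6; ε/D = 3.16×10^-6; f = 0.01066
h_f = f(L/D)V²/2g = 7.409 m
Total head H = z + h_f = 44.8 + 7.409 = 52.21 m
P_hyd = ρgQH = 998.6·9.81·0.800·52.21 = 409.2 kW
P_shaft = P_hyd/η = 409.2/0.81 = 505.1 kW

P_shaft ≈ 505 kW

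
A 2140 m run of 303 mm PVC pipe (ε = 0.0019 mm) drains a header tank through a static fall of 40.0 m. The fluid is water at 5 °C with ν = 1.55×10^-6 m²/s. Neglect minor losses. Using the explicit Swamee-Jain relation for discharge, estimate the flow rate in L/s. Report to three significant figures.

Q ≈ 211 L/s

Swamee-Jain (Type II): Q = -0.965·√(gD⁵h_f/L)·ln[ε/(3.7D) + √(3.17ν²L/(gD³h_f))]
√(gD⁵h_f/L) = √(9.81·0.303⁵·40.0/2140) = 0.02164
ε/(3.7D) = 1.69×10^-6; √(3.17ν²L/(gD³h_f)) = 3.86×10^-5
Q = -0.965·0.02164·ln(4.034×10^-5) = 0.2113 m³/s
Check: V = 2.93 m/s, Re = 5.73×10^5, f = 0.01289, h_f = 39.8 m ≈ 40.0 m ✓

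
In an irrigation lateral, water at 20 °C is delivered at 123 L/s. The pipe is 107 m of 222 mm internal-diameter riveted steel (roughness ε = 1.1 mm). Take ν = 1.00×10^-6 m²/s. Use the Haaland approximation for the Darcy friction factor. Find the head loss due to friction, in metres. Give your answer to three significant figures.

V = 4Q/(πD²) = 4·0.123/(π·0.222²) = 3.178 m/s
Re = VD/ν = 3.178·0.222/1.00×10^-6 = 7.05×10^5 → turbulent
ε/D = 1.1/222 = 0.00495
Haaland: f = 0.03047
h_f = f(L/D)V²/(2g) = 0.03047·(107/0.222)·3.178²/(2·9.81) = 7.558 m

h_f ≈ 7.56 m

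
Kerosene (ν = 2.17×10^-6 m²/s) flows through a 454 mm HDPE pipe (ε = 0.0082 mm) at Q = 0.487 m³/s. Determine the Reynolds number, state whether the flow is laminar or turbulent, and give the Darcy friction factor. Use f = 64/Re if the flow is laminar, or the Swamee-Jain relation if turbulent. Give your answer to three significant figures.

Re ≈ 6.29×10^5; turbulent; f ≈ 0.0129

V = 4Q/(πD²) = 3.008 m/s
Re = VD/ν = 3.008·0.454/2.17×10^-6 = 6.29×10^5
Re > 4000 → turbulent; ε/D = 1.81×10^-5
Swamee-Jain: f = 0.01290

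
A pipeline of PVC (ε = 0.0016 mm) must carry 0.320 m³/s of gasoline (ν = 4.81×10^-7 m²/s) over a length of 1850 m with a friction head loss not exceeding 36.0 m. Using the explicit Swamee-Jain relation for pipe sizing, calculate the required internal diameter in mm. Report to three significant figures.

Swamee-Jain (Type III): D = 0.66·[ε^1.25·(LQ²/(gh_f))^4.75 + ν·Q^9.4·(L/(gh_f))^5.2]^0.04
LQ²/(gh_f) = 0.5364; L/(gh_f) = 5.238
Term 1 = ε^1.25·(…)^4.75 = 2.95×10^-9; Term 2 = ν·Q^9.4·(…)^5.2 = 5.89×10^-8
D = 0.66·(2.95×10^-9 + 5.89×10^-8)^0.04 = 0.3398 m = 340 mm
Check: V = 3.53 m/s, Re = 2.49×10^6, f = 0.01022, h_f = 35.3 m ≈ 36.0 m ✓

D ≈ 340 mm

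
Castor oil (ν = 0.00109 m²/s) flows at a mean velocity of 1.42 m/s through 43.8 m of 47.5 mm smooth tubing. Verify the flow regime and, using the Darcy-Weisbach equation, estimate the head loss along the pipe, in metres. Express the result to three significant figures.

h_f ≈ 98.0 m

Re = VD/ν = 1.42·0.04750/0.00109 = 61.9 → laminar (Re < 2300)
f = 64/Re = 1.034
h_f = f(L/D)V²/(2g) = 1.034·(43.8/0.04750)·1.42²/(2·9.81) = 98.01 m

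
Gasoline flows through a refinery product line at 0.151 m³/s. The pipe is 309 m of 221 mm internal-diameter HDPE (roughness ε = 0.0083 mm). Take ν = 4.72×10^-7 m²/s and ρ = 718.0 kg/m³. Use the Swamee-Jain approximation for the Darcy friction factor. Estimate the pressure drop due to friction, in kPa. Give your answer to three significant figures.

V = 4Q/(πD²) = 4·0.151/(π·0.221²) = 3.936 m/s
Re = VD/ν = 3.936·0.221/4.72×10^-7 = 1.84×10^6 → turbulent
ε/D = 0.0083/221 = 3.76×10^-5
Swamee-Jain: f = 0.01165
h_f = f(L/D)V²/(2g) = 0.01165·(309/0.221)·3.936²/(2·9.81) = 12.87 m
Δp = ρg·h_f = 718.0·9.81·12.87 = 90.63 kPa

Δp ≈ 90.6 kPa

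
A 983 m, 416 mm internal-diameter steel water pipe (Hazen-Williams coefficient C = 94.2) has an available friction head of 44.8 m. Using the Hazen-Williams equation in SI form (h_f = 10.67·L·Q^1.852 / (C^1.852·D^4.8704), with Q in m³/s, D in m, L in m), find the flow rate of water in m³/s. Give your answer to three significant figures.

Rearranging: Q = [h_f·C^1.852·D^4.8704 / (10.67·L)]^(1/1.852)
Q = [44.8·94.2^1.852·0.416^4.8704 / (10.67·983)]^0.540 = 0.4931 m³/s

Q ≈ 0.493 m³/s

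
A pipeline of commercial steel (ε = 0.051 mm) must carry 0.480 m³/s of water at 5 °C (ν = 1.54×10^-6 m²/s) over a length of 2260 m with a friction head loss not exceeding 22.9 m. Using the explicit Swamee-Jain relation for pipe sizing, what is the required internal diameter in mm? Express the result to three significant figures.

Swamee-Jain (Type III): D = 0.66·[ε^1.25·(LQ²/(gh_f))^4.75 + ν·Q^9.4·(L/(gh_f))^5.2]^0.04
LQ²/(gh_f) = 2.318; L/(gh_f) = 10.06
Term 1 = ε^1.25·(…)^4.75 = 2.34×10^-4; Term 2 = ν·Q^9.4·(…)^5.2 = 2.54×10^-4
D = 0.66·(2.34×10^-4 + 2.54×10^-4)^0.04 = 0.4865 m = 486 mm
Check: V = 2.58 m/s, Re = 8.16×10^5, f = 0.01382, h_f = 21.8 m ≈ 22.9 m ✓

D ≈ 486 mm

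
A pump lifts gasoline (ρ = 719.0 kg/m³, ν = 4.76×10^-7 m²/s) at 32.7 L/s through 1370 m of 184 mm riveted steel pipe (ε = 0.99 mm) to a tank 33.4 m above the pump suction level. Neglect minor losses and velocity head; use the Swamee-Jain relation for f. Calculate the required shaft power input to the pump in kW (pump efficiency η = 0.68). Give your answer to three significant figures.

P_shaft ≈ 17.4 kW

V = 4Q/(πD²) = 1.230 m/s; Re = 4.75×10^5; ε/D = 0.00538; f = 0.03134
h_f = f(L/D)V²/2g = 17.99 m
Total head H = z + h_f = 33.4 + 17.99 = 51.39 m
P_hyd = ρgQH = 719.0·9.81·0.0327·51.39 = 11.85 kW
P_shaft = P_hyd/η = 11.85/0.68 = 17.43 kW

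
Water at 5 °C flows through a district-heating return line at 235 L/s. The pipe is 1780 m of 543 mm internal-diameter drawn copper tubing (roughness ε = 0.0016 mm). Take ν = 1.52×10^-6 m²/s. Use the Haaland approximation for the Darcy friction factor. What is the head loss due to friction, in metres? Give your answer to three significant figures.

h_f ≈ 2.39 m

V = 4Q/(πD²) = 4·0.235/(π·0.543²) = 1.015 m/s
Re = VD/ν = 1.015·0.543/1.52×10^-6 = 3.63×10^5 → turbulent
ε/D = 0.0016/543 = 2.95×10^-6
Haaland: f = 0.01387
h_f = f(L/D)V²/(2g) = 0.01387·(1780/0.543)·1.015²/(2·9.81) = 2.387 m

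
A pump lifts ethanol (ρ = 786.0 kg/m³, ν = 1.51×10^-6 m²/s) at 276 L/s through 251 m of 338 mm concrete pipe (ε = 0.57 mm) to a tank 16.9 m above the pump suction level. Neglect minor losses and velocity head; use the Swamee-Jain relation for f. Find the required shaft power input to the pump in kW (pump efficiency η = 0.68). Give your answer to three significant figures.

P_shaft ≈ 78.4 kW

V = 4Q/(πD²) = 3.076 m/s; Re = 6.89×10^5; ε/D = 0.00169; f = 0.02279
h_f = f(L/D)V²/2g = 8.163 m
Total head H = z + h_f = 16.9 + 8.163 = 25.06 m
P_hyd = ρgQH = 786.0·9.81·0.276·25.06 = 53.34 kW
P_shaft = P_hyd/η = 53.34/0.68 = 78.44 kW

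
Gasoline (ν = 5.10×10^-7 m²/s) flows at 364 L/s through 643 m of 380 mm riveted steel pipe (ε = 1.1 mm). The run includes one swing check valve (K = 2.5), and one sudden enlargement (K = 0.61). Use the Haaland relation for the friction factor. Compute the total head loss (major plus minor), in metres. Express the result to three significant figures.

V = 4Q/(πD²) = 3.210 m/s; V²/2g = 0.5250 m
Re = 2.39×10^6, ε/D = 0.00289 → f = 0.02601 (Haaland)
Major: h_f = f(L/D)·V²/2g = 0.02601·1692·0.5250 = 23.11 m
Minor: ΣK = 3.11; h_m = ΣK·V²/2g = 1.633 m
Total H_L = 23.11 + 1.633 = 24.74 m

H_L ≈ 24.7 m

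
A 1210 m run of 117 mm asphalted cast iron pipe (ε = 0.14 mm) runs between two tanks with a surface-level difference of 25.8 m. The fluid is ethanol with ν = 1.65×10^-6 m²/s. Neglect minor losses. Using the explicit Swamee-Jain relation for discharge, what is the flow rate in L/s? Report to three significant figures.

Swamee-Jain (Type II): Q = -0.965·√(gD⁵h_f/L)·ln[ε/(3.7D) + √(3.17ν²L/(gD³h_f))]
√(gD⁵h_f/L) = √(9.81·0.117⁵·25.8/1210) = 0.002141
ε/(3.7D) = 3.23×10^-4; √(3.17ν²L/(gD³h_f)) = 1.61×10^-4
Q = -0.965·0.002141·ln(4.839×10^-4) = 0.01578 m³/s
Check: V = 1.47 m/s, Re = 1.04×10^5, f = 0.02293, h_f = 26.0 m ≈ 25.8 m ✓

Q ≈ 15.8 L/s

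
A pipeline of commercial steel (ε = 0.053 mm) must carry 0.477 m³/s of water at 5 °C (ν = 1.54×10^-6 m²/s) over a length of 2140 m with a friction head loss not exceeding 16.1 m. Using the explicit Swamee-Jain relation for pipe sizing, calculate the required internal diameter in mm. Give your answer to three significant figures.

Swamee-Jain (Type III): D = 0.66·[ε^1.25·(LQ²/(gh_f))^4.75 + ν·Q^9.4·(L/(gh_f))^5.2]^0.04
LQ²/(gh_f) = 3.083; L/(gh_f) = 13.55
Term 1 = ε^1.25·(…)^4.75 = 9.50×10^-4; Term 2 = ν·Q^9.4·(…)^5.2 = 0.00113
D = 0.66·(9.50×10^-4 + 0.00113)^0.04 = 0.5155 m = 516 mm
Check: V = 2.29 m/s, Re = 7.65×10^5, f = 0.01387, h_f = 15.3 m ≈ 16.1 m ✓

D ≈ 516 mm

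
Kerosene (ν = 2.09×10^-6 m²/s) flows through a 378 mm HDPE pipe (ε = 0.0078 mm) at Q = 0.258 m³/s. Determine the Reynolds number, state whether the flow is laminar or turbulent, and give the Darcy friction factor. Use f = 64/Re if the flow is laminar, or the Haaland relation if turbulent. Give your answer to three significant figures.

V = 4Q/(πD²) = 2.299 m/s
Re = VD/ν = 2.299·0.378/2.09×10^-6 = 4.16×10^5
Re > 4000 → turbulent; ε/D = 2.06×10^-5
Haaland: f = 0.01372

Re ≈ 4.16×10^5; turbulent; f ≈ 0.0137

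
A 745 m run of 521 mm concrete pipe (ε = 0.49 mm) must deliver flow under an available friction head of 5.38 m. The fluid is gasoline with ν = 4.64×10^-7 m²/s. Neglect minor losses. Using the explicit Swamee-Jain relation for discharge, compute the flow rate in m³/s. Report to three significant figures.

Q ≈ 0.415 m³/s

Swamee-Jain (Type II): Q = -0.965·√(gD⁵h_f/L)·ln[ε/(3.7D) + √(3.17ν²L/(gD³h_f))]
√(gD⁵h_f/L) = √(9.81·0.521⁵·5.38/745) = 0.05215
ε/(3.7D) = 2.54×10^-4; √(3.17ν²L/(gD³h_f)) = 8.25×10^-6
Q = -0.965·0.05215·ln(2.624×10^-4) = 0.4149 m³/s
Check: V = 1.95 m/s, Re = 2.19×10^6, f = 0.01955, h_f = 5.40 m ≈ 5.38 m ✓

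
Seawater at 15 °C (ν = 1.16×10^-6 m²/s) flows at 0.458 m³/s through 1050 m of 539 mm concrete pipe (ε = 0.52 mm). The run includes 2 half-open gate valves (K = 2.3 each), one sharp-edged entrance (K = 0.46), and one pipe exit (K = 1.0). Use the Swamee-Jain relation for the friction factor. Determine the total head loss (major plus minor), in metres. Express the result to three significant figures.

H_L ≈ 9.20 m

V = 4Q/(πD²) = 2.007 m/s; V²/2g = 0.2054 m
Re = 9.33×10^5, ε/D = 9.65×10^-4 → f = 0.01989 (Swamee-Jain)
Major: h_f = f(L/D)·V²/2g = 0.01989·1948·0.2054 = 7.958 m
Minor: ΣK = 6.06; h_m = ΣK·V²/2g = 1.244 m
Total H_L = 7.958 + 1.244 = 9.202 m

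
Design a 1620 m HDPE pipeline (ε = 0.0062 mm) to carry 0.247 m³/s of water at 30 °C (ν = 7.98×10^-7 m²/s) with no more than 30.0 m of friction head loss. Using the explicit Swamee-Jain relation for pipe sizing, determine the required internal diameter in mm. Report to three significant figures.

D ≈ 319 mm

Swamee-Jain (Type III): D = 0.66·[ε^1.25·(LQ²/(gh_f))^4.75 + ν·Q^9.4·(L/(gh_f))^5.2]^0.04
LQ²/(gh_f) = 0.3358; L/(gh_f) = 5.505
Term 1 = ε^1.25·(…)^4.75 = 1.74×10^-9; Term 2 = ν·Q^9.4·(…)^5.2 = 1.11×10^-8
D = 0.66·(1.74×10^-9 + 1.11×10^-8)^0.04 = 0.3191 m = 319 mm
Check: V = 3.09 m/s, Re = 1.24×10^6, f = 0.01173, h_f = 29.0 m ≈ 30.0 m ✓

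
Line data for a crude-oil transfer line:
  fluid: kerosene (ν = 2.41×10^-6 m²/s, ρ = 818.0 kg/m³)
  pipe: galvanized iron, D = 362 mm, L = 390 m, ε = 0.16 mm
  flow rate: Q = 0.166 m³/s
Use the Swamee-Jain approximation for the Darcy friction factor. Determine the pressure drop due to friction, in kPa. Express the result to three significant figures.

V = 4Q/(πD²) = 4·0.166/(π·0.362²) = 1.613 m/s
Re = VD/ν = 1.613·0.362/2.41×10^-6 = 2.42×10^5 → turbulent
ε/D = 0.16/362 = 4.42×10^-4
Swamee-Jain: f = 0.01830
h_f = f(L/D)V²/(2g) = 0.01830·(390/0.362)·1.613²/(2·9.81) = 2.614 m
Δp = ρg·h_f = 818.0·9.81·2.614 = 20.98 kPa

Δp ≈ 21.0 kPa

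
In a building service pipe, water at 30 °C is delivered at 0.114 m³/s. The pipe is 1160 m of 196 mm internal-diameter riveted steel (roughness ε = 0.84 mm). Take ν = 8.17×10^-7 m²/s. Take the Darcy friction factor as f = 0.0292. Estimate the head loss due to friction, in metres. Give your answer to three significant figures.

h_f ≈ 126 m

V = 4Q/(πD²) = 4·0.114/(π·0.196²) = 3.778 m/s
h_f = f(L/D)V²/(2g) = 0.02920·(1160/0.196)·3.778²/(2·9.81) = 125.7 m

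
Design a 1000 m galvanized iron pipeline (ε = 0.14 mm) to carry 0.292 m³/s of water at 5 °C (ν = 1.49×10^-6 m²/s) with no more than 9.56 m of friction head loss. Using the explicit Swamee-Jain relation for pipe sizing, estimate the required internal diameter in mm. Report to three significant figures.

Swamee-Jain (Type III): D = 0.66·[ε^1.25·(LQ²/(gh_f))^4.75 + ν·Q^9.4·(L/(gh_f))^5.2]^0.04
LQ²/(gh_f) = 0.9092; L/(gh_f) = 10.66
Term 1 = ε^1.25·(…)^4.75 = 9.69×10^-6; Term 2 = ν·Q^9.4·(…)^5.2 = 3.11×10^-6
D = 0.66·(9.69×10^-6 + 3.11×10^-6)^0.04 = 0.4206 m = 421 mm
Check: V = 2.10 m/s, Re = 5.93×10^5, f = 0.01645, h_f = 8.81 m ≈ 9.56 m ✓

D ≈ 421 mm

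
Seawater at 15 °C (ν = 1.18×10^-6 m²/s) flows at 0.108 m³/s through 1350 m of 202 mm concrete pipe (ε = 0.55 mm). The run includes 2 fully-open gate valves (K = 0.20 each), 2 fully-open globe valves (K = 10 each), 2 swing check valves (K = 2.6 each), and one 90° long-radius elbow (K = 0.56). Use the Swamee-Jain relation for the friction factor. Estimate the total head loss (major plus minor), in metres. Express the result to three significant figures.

V = 4Q/(πD²) = 3.370 m/s; V²/2g = 0.5788 m
Re = 5.77×10^5, ε/D = 0.00272 → f = 0.02582 (Swamee-Jain)
Major: h_f = f(L/D)·V²/2g = 0.02582·6683·0.5788 = 99.89 m
Minor: ΣK = 26.2; h_m = ΣK·V²/2g = 15.14 m
Total H_L = 99.89 + 15.14 = 115.0 m

H_L ≈ 115 m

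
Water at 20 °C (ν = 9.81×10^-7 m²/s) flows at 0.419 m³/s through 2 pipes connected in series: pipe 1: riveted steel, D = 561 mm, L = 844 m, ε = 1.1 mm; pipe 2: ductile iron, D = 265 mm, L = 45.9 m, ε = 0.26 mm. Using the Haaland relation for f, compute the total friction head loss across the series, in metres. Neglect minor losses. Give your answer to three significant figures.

H ≈ 15.2 m

Pipe 1: V = 1.695 m/s, Re = 9.69×10^5, ε/D = 0.00196, f = 0.02351, h_1 = f(L/D)V²/2g = 5.181 m
Pipe 2: V = 7.597 m/s, Re = 2.05×10^6, ε/D = 9.81×10^-4, f = 0.01972, h_2 = f(L/D)V²/2g = 10.05 m
Series → Q common, losses add: H = Σh = 15.23 m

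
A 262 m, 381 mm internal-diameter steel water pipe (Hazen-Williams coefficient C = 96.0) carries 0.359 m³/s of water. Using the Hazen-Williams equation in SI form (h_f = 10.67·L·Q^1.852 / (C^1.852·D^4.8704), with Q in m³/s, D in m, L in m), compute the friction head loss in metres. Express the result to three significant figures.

h_f ≈ 9.83 m

h_f = 10.67·262·0.359^1.852 / (96.0^1.852·0.381^4.8704) = 9.826 m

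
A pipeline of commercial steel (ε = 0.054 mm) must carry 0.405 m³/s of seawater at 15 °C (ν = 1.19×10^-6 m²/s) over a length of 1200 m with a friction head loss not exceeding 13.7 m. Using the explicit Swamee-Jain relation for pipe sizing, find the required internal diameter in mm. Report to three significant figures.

Swamee-Jain (Type III): D = 0.66·[ε^1.25·(LQ²/(gh_f))^4.75 + ν·Q^9.4·(L/(gh_f))^5.2]^0.04
LQ²/(gh_f) = 1.465; L/(gh_f) = 8.929
Term 1 = ε^1.25·(…)^4.75 = 2.84×10^-5; Term 2 = ν·Q^9.4·(…)^5.2 = 2.14×10^-5
D = 0.66·(2.84×10^-5 + 2.14×10^-5)^0.04 = 0.4440 m = 444 mm
Check: V = 2.62 m/s, Re = 9.76×10^5, f = 0.01384, h_f = 13.0 m ≈ 13.7 m ✓

D ≈ 444 mm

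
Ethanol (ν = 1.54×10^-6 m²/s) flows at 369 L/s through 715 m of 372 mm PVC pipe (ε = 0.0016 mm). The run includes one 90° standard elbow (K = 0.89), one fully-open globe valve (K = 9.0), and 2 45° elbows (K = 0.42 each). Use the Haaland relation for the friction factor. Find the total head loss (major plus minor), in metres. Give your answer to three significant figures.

V = 4Q/(πD²) = 3.395 m/s; V²/2g = 0.5875 m
Re = 8.20×10^5, ε/D = 4.30×10^-6 → f = 0.01205 (Haaland)
Major: h_f = f(L/D)·V²/2g = 0.01205·1922·0.5875 = 13.60 m
Minor: ΣK = 10.7; h_m = ΣK·V²/2g = 6.304 m
Total H_L = 13.60 + 6.304 = 19.91 m

H_L ≈ 19.9 m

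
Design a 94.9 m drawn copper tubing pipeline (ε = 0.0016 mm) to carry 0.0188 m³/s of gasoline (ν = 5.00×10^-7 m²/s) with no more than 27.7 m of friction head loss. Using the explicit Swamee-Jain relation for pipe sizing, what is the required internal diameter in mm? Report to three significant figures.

D ≈ 66.9 mm

Swamee-Jain (Type III): D = 0.66·[ε^1.25·(LQ²/(gh_f))^4.75 + ν·Q^9.4·(L/(gh_f))^5.2]^0.04
LQ²/(gh_f) = 1.234×10^-4; L/(gh_f) = 0.3492
Term 1 = ε^1.25·(…)^4.75 = 1.55×10^-26; Term 2 = ν·Q^9.4·(…)^5.2 = 1.26×10^-25
D = 0.66·(1.55×10^-26 + 1.26×10^-25)^0.04 = 0.06692 m = 66.9 mm
Check: V = 5.34 m/s, Re = 7.15×10^5, f = 0.01275, h_f = 26.3 m ≈ 27.7 m ✓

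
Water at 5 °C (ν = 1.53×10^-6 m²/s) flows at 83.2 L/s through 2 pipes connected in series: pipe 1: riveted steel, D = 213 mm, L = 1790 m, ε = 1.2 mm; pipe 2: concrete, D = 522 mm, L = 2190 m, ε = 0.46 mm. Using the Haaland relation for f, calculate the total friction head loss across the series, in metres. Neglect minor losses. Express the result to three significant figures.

Pipe 1: V = 2.335 m/s, Re = 3.25×10^5, ε/D = 0.00563, f = 0.03181, h_1 = f(L/D)V²/2g = 74.27 m
Pipe 2: V = 0.3888 m/s, Re = 1.33×10^5, ε/D = 8.81×10^-4, f = 0.02102, h_2 = f(L/D)V²/2g = 0.6792 m
Series → Q common, losses add: H = Σh = 74.95 m

H ≈ 75.0 m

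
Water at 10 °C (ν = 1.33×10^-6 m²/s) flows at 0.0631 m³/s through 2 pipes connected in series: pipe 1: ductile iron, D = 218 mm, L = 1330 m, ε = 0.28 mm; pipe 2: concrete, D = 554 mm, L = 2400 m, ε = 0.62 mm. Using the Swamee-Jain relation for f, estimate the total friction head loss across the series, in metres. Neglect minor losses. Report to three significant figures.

H ≈ 19.8 m

Pipe 1: V = 1.691 m/s, Re = 2.77×10^5, ε/D = 0.00128, f = 0.02192, h_1 = f(L/D)V²/2g = 19.48 m
Pipe 2: V = 0.2618 m/s, Re = 1.09×10^5, ε/D = 0.00112, f = 0.02258, h_2 = f(L/D)V²/2g = 0.3416 m
Series → Q common, losses add: H = Σh = 19.82 m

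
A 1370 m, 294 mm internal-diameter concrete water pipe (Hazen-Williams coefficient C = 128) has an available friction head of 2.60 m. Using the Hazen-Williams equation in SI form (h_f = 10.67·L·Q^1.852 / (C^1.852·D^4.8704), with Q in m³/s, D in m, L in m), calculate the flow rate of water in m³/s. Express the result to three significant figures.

Q ≈ 0.0483 m³/s

Rearranging: Q = [h_f·C^1.852·D^4.8704 / (10.67·L)]^(1/1.852)
Q = [2.60·128^1.852·0.294^4.8704 / (10.67·1370)]^0.540 = 0.04834 m³/s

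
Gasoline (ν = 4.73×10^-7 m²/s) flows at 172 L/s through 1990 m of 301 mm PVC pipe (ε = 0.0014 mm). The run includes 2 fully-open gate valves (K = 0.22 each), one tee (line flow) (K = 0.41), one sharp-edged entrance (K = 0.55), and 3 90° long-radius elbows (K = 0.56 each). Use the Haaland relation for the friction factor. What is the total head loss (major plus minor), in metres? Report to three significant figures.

V = 4Q/(πD²) = 2.417 m/s; V²/2g = 0.2978 m
Re = 1.54×10^6, ε/D = 4.65×10^-6 → f = 0.01090 (Haaland)
Major: h_f = f(L/D)·V²/2g = 0.01090·6611·0.2978 = 21.46 m
Minor: ΣK = 3.08; h_m = ΣK·V²/2g = 0.9172 m
Total H_L = 21.46 + 0.9172 = 22.37 m

H_L ≈ 22.4 m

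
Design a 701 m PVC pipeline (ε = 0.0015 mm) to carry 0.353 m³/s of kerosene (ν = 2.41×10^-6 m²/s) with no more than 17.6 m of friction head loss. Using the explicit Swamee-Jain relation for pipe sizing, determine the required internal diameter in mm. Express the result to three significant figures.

Swamee-Jain (Type III): D = 0.66·[ε^1.25·(LQ²/(gh_f))^4.75 + ν·Q^9.4·(L/(gh_f))^5.2]^0.04
LQ²/(gh_f) = 0.5059; L/(gh_f) = 4.060
Term 1 = ε^1.25·(…)^4.75 = 2.06×10^-9; Term 2 = ν·Q^9.4·(…)^5.2 = 1.97×10^-7
D = 0.66·(2.06×10^-9 + 1.97×10^-7)^0.04 = 0.3561 m = 356 mm
Check: V = 3.54 m/s, Re = 5.24×10^5, f = 0.01305, h_f = 16.5 m ≈ 17.6 m ✓

D ≈ 356 mm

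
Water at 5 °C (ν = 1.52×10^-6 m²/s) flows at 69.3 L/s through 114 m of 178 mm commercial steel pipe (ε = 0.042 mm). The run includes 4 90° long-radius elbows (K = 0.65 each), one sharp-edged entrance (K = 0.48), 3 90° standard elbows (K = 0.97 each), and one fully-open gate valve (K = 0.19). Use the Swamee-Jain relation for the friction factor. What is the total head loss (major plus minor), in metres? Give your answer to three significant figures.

H_L ≈ 6.61 m

V = 4Q/(πD²) = 2.785 m/s; V²/2g = 0.3953 m
Re = 3.26×10^5, ε/D = 2.36×10^-4 → f = 0.01645 (Swamee-Jain)
Major: h_f = f(L/D)·V²/2g = 0.01645·640.4·0.3953 = 4.165 m
Minor: ΣK = 6.18; h_m = ΣK·V²/2g = 2.443 m
Total H_L = 4.165 + 2.443 = 6.608 m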